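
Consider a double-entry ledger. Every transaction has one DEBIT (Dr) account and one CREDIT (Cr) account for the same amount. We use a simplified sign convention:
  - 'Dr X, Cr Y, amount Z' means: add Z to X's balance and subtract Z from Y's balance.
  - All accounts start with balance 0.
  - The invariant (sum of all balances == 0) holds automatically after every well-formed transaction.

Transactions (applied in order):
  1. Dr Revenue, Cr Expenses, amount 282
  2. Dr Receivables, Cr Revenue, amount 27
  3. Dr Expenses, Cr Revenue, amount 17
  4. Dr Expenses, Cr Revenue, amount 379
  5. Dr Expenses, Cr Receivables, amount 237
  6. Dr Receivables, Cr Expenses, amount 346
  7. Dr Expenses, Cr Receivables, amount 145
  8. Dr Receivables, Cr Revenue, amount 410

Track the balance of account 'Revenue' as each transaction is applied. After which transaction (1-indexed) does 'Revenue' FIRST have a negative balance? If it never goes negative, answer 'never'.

Answer: 4

Derivation:
After txn 1: Revenue=282
After txn 2: Revenue=255
After txn 3: Revenue=238
After txn 4: Revenue=-141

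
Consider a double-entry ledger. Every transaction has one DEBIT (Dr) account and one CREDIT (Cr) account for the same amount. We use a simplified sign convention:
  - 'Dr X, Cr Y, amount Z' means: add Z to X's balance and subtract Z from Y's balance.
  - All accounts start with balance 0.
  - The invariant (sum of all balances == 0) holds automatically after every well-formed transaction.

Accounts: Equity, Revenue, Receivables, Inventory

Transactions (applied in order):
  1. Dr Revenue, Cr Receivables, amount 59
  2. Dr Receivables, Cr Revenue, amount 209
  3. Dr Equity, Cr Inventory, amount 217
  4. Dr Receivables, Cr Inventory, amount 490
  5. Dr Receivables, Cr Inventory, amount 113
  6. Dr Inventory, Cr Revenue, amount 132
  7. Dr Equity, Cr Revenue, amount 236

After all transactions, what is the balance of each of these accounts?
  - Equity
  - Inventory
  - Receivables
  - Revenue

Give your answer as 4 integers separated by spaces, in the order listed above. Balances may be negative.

Answer: 453 -688 753 -518

Derivation:
After txn 1 (Dr Revenue, Cr Receivables, amount 59): Receivables=-59 Revenue=59
After txn 2 (Dr Receivables, Cr Revenue, amount 209): Receivables=150 Revenue=-150
After txn 3 (Dr Equity, Cr Inventory, amount 217): Equity=217 Inventory=-217 Receivables=150 Revenue=-150
After txn 4 (Dr Receivables, Cr Inventory, amount 490): Equity=217 Inventory=-707 Receivables=640 Revenue=-150
After txn 5 (Dr Receivables, Cr Inventory, amount 113): Equity=217 Inventory=-820 Receivables=753 Revenue=-150
After txn 6 (Dr Inventory, Cr Revenue, amount 132): Equity=217 Inventory=-688 Receivables=753 Revenue=-282
After txn 7 (Dr Equity, Cr Revenue, amount 236): Equity=453 Inventory=-688 Receivables=753 Revenue=-518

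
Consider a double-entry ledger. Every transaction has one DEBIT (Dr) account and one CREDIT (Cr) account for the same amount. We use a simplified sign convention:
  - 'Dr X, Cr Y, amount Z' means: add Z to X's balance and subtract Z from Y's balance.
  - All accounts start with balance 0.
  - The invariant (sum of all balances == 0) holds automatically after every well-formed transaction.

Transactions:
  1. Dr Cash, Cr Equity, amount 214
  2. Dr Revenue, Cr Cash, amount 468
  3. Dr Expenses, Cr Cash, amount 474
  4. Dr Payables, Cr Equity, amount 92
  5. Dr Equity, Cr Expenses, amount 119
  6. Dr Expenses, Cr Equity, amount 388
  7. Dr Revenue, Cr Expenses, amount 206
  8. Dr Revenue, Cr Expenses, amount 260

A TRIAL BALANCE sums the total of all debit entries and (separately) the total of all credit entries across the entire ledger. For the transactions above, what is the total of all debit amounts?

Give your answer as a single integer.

Txn 1: debit+=214
Txn 2: debit+=468
Txn 3: debit+=474
Txn 4: debit+=92
Txn 5: debit+=119
Txn 6: debit+=388
Txn 7: debit+=206
Txn 8: debit+=260
Total debits = 2221

Answer: 2221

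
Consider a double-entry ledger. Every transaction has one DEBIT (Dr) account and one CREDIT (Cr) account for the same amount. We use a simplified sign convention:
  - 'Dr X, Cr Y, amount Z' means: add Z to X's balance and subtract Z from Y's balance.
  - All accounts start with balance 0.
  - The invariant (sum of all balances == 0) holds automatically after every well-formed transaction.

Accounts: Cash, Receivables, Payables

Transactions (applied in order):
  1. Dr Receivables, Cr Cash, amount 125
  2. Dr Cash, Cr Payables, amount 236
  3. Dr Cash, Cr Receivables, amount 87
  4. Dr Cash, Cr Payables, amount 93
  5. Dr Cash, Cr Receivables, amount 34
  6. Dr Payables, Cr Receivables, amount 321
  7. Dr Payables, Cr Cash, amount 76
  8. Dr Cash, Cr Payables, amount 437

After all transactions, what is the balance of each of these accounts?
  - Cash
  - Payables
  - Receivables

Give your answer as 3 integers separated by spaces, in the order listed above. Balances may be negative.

After txn 1 (Dr Receivables, Cr Cash, amount 125): Cash=-125 Receivables=125
After txn 2 (Dr Cash, Cr Payables, amount 236): Cash=111 Payables=-236 Receivables=125
After txn 3 (Dr Cash, Cr Receivables, amount 87): Cash=198 Payables=-236 Receivables=38
After txn 4 (Dr Cash, Cr Payables, amount 93): Cash=291 Payables=-329 Receivables=38
After txn 5 (Dr Cash, Cr Receivables, amount 34): Cash=325 Payables=-329 Receivables=4
After txn 6 (Dr Payables, Cr Receivables, amount 321): Cash=325 Payables=-8 Receivables=-317
After txn 7 (Dr Payables, Cr Cash, amount 76): Cash=249 Payables=68 Receivables=-317
After txn 8 (Dr Cash, Cr Payables, amount 437): Cash=686 Payables=-369 Receivables=-317

Answer: 686 -369 -317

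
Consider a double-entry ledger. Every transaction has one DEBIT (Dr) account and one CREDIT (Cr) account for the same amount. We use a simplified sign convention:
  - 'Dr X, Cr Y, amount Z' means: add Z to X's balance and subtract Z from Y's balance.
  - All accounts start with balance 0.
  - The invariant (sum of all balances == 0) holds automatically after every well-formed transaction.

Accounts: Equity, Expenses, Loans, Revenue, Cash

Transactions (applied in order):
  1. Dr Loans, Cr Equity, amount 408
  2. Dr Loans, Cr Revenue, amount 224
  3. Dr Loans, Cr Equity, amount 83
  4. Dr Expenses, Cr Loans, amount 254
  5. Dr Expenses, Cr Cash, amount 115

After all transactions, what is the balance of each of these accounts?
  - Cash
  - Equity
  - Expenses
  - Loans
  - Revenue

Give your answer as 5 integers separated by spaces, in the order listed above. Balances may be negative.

After txn 1 (Dr Loans, Cr Equity, amount 408): Equity=-408 Loans=408
After txn 2 (Dr Loans, Cr Revenue, amount 224): Equity=-408 Loans=632 Revenue=-224
After txn 3 (Dr Loans, Cr Equity, amount 83): Equity=-491 Loans=715 Revenue=-224
After txn 4 (Dr Expenses, Cr Loans, amount 254): Equity=-491 Expenses=254 Loans=461 Revenue=-224
After txn 5 (Dr Expenses, Cr Cash, amount 115): Cash=-115 Equity=-491 Expenses=369 Loans=461 Revenue=-224

Answer: -115 -491 369 461 -224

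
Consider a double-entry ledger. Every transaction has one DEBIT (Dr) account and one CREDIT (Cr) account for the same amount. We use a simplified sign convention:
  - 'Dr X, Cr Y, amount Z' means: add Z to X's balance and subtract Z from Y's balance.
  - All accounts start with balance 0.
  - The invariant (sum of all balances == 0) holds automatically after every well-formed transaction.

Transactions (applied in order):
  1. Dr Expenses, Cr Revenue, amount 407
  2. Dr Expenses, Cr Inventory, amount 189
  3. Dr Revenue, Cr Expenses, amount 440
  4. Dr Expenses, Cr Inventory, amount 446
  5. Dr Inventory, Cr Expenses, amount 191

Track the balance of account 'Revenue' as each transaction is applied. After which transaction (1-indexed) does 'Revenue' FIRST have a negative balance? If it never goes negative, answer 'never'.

Answer: 1

Derivation:
After txn 1: Revenue=-407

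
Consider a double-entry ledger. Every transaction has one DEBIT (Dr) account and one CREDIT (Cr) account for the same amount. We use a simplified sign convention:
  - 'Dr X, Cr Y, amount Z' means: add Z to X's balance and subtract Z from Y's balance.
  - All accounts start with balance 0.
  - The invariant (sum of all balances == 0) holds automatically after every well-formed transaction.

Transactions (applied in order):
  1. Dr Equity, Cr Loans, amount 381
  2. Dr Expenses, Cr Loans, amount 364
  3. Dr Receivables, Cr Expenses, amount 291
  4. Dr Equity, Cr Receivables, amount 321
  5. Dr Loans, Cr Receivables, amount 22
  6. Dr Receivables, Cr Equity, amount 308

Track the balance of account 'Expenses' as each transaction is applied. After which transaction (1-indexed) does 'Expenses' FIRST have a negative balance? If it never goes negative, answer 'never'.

Answer: never

Derivation:
After txn 1: Expenses=0
After txn 2: Expenses=364
After txn 3: Expenses=73
After txn 4: Expenses=73
After txn 5: Expenses=73
After txn 6: Expenses=73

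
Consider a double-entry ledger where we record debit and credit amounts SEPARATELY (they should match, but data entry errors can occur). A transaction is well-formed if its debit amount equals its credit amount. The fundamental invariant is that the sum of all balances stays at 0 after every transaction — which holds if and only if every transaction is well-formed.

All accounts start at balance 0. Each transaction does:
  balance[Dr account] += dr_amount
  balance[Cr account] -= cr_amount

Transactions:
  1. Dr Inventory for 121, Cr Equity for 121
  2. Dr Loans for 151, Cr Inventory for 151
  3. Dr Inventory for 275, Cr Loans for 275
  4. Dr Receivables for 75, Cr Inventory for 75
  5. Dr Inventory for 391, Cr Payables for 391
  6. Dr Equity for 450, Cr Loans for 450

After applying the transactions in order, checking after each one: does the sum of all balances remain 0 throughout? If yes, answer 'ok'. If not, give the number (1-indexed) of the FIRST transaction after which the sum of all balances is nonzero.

After txn 1: dr=121 cr=121 sum_balances=0
After txn 2: dr=151 cr=151 sum_balances=0
After txn 3: dr=275 cr=275 sum_balances=0
After txn 4: dr=75 cr=75 sum_balances=0
After txn 5: dr=391 cr=391 sum_balances=0
After txn 6: dr=450 cr=450 sum_balances=0

Answer: ok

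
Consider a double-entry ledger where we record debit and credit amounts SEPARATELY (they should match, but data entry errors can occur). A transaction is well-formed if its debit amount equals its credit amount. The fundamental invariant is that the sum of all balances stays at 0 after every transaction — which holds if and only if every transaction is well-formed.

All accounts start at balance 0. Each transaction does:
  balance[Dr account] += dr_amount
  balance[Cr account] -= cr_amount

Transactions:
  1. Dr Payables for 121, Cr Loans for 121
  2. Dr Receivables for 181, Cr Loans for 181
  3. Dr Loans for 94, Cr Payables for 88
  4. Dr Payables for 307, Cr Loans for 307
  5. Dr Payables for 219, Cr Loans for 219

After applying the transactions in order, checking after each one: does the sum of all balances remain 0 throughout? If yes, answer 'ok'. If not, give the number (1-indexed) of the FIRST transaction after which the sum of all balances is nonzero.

Answer: 3

Derivation:
After txn 1: dr=121 cr=121 sum_balances=0
After txn 2: dr=181 cr=181 sum_balances=0
After txn 3: dr=94 cr=88 sum_balances=6
After txn 4: dr=307 cr=307 sum_balances=6
After txn 5: dr=219 cr=219 sum_balances=6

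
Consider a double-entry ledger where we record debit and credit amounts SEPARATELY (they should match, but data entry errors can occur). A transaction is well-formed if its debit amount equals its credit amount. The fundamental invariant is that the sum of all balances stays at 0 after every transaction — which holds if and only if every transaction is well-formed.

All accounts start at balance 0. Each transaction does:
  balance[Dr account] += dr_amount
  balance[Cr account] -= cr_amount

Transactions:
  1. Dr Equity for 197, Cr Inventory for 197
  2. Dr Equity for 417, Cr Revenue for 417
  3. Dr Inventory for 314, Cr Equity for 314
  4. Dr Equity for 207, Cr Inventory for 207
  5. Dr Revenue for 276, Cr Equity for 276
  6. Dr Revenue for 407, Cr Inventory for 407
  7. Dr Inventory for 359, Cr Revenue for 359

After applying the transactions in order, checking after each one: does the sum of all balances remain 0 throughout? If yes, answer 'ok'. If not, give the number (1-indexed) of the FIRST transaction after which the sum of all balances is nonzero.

Answer: ok

Derivation:
After txn 1: dr=197 cr=197 sum_balances=0
After txn 2: dr=417 cr=417 sum_balances=0
After txn 3: dr=314 cr=314 sum_balances=0
After txn 4: dr=207 cr=207 sum_balances=0
After txn 5: dr=276 cr=276 sum_balances=0
After txn 6: dr=407 cr=407 sum_balances=0
After txn 7: dr=359 cr=359 sum_balances=0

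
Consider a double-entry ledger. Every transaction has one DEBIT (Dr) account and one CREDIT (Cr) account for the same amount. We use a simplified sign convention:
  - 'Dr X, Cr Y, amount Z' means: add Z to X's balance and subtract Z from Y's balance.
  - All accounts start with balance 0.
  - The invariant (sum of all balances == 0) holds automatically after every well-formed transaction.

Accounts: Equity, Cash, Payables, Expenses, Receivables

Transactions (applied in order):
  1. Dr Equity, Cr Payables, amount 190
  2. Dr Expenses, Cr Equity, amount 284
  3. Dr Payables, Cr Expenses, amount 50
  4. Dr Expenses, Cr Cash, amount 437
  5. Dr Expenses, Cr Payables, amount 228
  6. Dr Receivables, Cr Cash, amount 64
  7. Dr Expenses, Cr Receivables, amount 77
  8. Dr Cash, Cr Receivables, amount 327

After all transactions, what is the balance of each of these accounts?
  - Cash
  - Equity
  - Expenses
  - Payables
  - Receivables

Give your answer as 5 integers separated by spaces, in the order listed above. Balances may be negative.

Answer: -174 -94 976 -368 -340

Derivation:
After txn 1 (Dr Equity, Cr Payables, amount 190): Equity=190 Payables=-190
After txn 2 (Dr Expenses, Cr Equity, amount 284): Equity=-94 Expenses=284 Payables=-190
After txn 3 (Dr Payables, Cr Expenses, amount 50): Equity=-94 Expenses=234 Payables=-140
After txn 4 (Dr Expenses, Cr Cash, amount 437): Cash=-437 Equity=-94 Expenses=671 Payables=-140
After txn 5 (Dr Expenses, Cr Payables, amount 228): Cash=-437 Equity=-94 Expenses=899 Payables=-368
After txn 6 (Dr Receivables, Cr Cash, amount 64): Cash=-501 Equity=-94 Expenses=899 Payables=-368 Receivables=64
After txn 7 (Dr Expenses, Cr Receivables, amount 77): Cash=-501 Equity=-94 Expenses=976 Payables=-368 Receivables=-13
After txn 8 (Dr Cash, Cr Receivables, amount 327): Cash=-174 Equity=-94 Expenses=976 Payables=-368 Receivables=-340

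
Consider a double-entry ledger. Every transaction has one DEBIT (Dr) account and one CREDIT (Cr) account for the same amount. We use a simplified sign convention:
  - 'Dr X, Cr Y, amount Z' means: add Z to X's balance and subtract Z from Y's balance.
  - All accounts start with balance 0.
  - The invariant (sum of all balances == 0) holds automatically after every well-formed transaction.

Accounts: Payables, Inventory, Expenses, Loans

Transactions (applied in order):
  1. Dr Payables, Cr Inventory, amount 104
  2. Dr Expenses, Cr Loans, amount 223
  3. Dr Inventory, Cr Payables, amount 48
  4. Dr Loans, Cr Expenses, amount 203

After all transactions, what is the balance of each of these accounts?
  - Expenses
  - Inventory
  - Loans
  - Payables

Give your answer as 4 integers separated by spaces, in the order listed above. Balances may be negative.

Answer: 20 -56 -20 56

Derivation:
After txn 1 (Dr Payables, Cr Inventory, amount 104): Inventory=-104 Payables=104
After txn 2 (Dr Expenses, Cr Loans, amount 223): Expenses=223 Inventory=-104 Loans=-223 Payables=104
After txn 3 (Dr Inventory, Cr Payables, amount 48): Expenses=223 Inventory=-56 Loans=-223 Payables=56
After txn 4 (Dr Loans, Cr Expenses, amount 203): Expenses=20 Inventory=-56 Loans=-20 Payables=56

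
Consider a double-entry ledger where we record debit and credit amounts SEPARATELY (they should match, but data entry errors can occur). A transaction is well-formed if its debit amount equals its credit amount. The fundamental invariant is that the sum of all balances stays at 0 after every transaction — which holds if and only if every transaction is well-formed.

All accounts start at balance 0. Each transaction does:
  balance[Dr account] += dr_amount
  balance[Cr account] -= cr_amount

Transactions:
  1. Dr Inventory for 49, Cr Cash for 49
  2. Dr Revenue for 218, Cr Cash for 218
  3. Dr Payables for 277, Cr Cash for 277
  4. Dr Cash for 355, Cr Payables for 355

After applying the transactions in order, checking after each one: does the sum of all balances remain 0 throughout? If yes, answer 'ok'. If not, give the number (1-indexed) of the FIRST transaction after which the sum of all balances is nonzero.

Answer: ok

Derivation:
After txn 1: dr=49 cr=49 sum_balances=0
After txn 2: dr=218 cr=218 sum_balances=0
After txn 3: dr=277 cr=277 sum_balances=0
After txn 4: dr=355 cr=355 sum_balances=0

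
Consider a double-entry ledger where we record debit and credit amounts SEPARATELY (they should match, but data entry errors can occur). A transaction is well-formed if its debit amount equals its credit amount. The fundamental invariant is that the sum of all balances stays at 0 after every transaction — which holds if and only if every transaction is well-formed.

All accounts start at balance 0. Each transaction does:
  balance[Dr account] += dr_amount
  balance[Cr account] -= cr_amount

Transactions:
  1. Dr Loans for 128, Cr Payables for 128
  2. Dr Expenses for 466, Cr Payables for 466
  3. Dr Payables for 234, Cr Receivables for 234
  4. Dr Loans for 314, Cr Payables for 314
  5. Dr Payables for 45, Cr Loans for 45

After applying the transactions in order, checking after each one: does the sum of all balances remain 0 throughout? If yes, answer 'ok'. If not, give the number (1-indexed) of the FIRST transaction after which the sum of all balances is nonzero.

After txn 1: dr=128 cr=128 sum_balances=0
After txn 2: dr=466 cr=466 sum_balances=0
After txn 3: dr=234 cr=234 sum_balances=0
After txn 4: dr=314 cr=314 sum_balances=0
After txn 5: dr=45 cr=45 sum_balances=0

Answer: ok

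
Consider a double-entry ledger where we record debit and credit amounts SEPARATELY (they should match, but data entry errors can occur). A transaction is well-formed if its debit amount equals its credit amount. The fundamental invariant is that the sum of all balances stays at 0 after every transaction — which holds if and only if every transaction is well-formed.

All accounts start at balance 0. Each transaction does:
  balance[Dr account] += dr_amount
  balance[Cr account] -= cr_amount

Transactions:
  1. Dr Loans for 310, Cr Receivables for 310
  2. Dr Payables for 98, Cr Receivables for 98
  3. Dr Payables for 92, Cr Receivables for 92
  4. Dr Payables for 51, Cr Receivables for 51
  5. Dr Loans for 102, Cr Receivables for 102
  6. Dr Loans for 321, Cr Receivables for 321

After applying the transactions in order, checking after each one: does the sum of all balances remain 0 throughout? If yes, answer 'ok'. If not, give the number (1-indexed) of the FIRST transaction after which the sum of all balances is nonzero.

Answer: ok

Derivation:
After txn 1: dr=310 cr=310 sum_balances=0
After txn 2: dr=98 cr=98 sum_balances=0
After txn 3: dr=92 cr=92 sum_balances=0
After txn 4: dr=51 cr=51 sum_balances=0
After txn 5: dr=102 cr=102 sum_balances=0
After txn 6: dr=321 cr=321 sum_balances=0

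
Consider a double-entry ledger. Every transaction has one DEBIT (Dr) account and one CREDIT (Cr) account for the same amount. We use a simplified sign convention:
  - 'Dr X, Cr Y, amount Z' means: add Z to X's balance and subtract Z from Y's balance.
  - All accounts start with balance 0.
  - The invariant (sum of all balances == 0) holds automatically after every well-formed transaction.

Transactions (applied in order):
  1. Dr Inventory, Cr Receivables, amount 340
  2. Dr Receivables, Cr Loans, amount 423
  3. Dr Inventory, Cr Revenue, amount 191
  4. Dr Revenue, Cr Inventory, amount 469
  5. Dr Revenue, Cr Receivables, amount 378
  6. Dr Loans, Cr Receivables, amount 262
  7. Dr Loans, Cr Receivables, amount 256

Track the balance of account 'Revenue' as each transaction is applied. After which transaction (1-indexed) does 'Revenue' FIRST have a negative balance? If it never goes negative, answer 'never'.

Answer: 3

Derivation:
After txn 1: Revenue=0
After txn 2: Revenue=0
After txn 3: Revenue=-191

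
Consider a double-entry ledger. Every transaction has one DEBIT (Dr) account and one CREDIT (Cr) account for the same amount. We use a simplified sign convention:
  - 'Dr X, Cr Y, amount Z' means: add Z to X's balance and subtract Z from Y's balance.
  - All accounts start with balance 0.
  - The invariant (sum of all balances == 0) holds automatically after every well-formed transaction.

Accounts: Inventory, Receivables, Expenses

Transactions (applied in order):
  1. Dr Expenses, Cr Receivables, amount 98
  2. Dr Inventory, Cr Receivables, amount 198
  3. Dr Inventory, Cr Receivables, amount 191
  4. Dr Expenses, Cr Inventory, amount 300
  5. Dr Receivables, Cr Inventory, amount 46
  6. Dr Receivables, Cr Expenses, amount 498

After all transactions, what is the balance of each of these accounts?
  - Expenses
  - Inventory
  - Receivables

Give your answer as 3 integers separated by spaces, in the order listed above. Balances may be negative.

After txn 1 (Dr Expenses, Cr Receivables, amount 98): Expenses=98 Receivables=-98
After txn 2 (Dr Inventory, Cr Receivables, amount 198): Expenses=98 Inventory=198 Receivables=-296
After txn 3 (Dr Inventory, Cr Receivables, amount 191): Expenses=98 Inventory=389 Receivables=-487
After txn 4 (Dr Expenses, Cr Inventory, amount 300): Expenses=398 Inventory=89 Receivables=-487
After txn 5 (Dr Receivables, Cr Inventory, amount 46): Expenses=398 Inventory=43 Receivables=-441
After txn 6 (Dr Receivables, Cr Expenses, amount 498): Expenses=-100 Inventory=43 Receivables=57

Answer: -100 43 57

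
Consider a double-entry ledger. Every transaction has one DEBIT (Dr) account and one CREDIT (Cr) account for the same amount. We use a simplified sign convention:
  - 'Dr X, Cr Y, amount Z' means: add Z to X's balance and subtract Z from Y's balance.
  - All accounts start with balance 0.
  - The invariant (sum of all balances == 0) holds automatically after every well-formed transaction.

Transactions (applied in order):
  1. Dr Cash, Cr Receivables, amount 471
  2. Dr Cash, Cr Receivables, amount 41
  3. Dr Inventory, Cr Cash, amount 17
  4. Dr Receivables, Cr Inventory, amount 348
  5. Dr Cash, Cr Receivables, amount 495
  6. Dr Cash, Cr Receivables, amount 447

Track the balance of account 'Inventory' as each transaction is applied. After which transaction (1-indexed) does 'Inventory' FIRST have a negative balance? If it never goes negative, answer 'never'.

After txn 1: Inventory=0
After txn 2: Inventory=0
After txn 3: Inventory=17
After txn 4: Inventory=-331

Answer: 4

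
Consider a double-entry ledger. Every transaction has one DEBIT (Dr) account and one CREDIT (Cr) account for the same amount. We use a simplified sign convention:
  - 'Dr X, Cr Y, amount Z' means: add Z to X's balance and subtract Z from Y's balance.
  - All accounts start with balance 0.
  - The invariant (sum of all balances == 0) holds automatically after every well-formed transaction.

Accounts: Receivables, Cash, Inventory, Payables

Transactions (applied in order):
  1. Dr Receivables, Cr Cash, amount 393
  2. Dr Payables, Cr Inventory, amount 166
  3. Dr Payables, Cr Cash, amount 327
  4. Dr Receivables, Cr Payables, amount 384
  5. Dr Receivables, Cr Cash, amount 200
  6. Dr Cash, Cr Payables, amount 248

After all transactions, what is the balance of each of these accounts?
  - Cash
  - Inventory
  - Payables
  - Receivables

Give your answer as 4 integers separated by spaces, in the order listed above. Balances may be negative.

After txn 1 (Dr Receivables, Cr Cash, amount 393): Cash=-393 Receivables=393
After txn 2 (Dr Payables, Cr Inventory, amount 166): Cash=-393 Inventory=-166 Payables=166 Receivables=393
After txn 3 (Dr Payables, Cr Cash, amount 327): Cash=-720 Inventory=-166 Payables=493 Receivables=393
After txn 4 (Dr Receivables, Cr Payables, amount 384): Cash=-720 Inventory=-166 Payables=109 Receivables=777
After txn 5 (Dr Receivables, Cr Cash, amount 200): Cash=-920 Inventory=-166 Payables=109 Receivables=977
After txn 6 (Dr Cash, Cr Payables, amount 248): Cash=-672 Inventory=-166 Payables=-139 Receivables=977

Answer: -672 -166 -139 977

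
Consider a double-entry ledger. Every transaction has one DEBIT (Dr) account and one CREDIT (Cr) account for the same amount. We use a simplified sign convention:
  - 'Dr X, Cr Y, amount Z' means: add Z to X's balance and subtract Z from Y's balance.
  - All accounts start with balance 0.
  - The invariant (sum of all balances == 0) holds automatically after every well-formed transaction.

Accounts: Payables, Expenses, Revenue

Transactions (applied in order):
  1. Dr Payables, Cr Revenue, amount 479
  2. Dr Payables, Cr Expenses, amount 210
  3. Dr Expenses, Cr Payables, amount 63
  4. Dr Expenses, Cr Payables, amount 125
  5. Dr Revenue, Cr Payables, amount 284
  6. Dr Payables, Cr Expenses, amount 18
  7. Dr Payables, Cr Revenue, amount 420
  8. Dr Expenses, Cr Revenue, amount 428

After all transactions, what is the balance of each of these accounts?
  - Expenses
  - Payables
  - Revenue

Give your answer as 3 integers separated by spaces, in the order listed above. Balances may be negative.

Answer: 388 655 -1043

Derivation:
After txn 1 (Dr Payables, Cr Revenue, amount 479): Payables=479 Revenue=-479
After txn 2 (Dr Payables, Cr Expenses, amount 210): Expenses=-210 Payables=689 Revenue=-479
After txn 3 (Dr Expenses, Cr Payables, amount 63): Expenses=-147 Payables=626 Revenue=-479
After txn 4 (Dr Expenses, Cr Payables, amount 125): Expenses=-22 Payables=501 Revenue=-479
After txn 5 (Dr Revenue, Cr Payables, amount 284): Expenses=-22 Payables=217 Revenue=-195
After txn 6 (Dr Payables, Cr Expenses, amount 18): Expenses=-40 Payables=235 Revenue=-195
After txn 7 (Dr Payables, Cr Revenue, amount 420): Expenses=-40 Payables=655 Revenue=-615
After txn 8 (Dr Expenses, Cr Revenue, amount 428): Expenses=388 Payables=655 Revenue=-1043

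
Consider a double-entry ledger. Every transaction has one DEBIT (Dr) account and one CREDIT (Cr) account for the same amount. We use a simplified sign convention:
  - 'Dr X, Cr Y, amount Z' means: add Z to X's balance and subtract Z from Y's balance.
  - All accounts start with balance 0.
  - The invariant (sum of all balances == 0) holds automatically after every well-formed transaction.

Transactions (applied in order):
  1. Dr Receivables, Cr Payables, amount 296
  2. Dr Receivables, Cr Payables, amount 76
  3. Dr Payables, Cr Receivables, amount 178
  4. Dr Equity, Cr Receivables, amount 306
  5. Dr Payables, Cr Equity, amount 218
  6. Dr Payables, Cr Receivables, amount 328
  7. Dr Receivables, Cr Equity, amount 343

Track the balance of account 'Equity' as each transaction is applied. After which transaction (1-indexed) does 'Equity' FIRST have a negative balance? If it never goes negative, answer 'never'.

Answer: 7

Derivation:
After txn 1: Equity=0
After txn 2: Equity=0
After txn 3: Equity=0
After txn 4: Equity=306
After txn 5: Equity=88
After txn 6: Equity=88
After txn 7: Equity=-255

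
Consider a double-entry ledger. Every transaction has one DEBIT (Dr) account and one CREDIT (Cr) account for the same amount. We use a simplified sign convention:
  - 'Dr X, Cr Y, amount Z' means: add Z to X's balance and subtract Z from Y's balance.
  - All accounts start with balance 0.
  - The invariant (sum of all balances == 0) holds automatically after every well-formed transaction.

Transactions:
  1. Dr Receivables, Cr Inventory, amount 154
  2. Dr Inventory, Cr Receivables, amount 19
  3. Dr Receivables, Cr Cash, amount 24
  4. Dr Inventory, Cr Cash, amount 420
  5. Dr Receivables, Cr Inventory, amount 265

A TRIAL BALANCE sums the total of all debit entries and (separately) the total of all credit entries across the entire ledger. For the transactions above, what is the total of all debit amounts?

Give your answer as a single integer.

Answer: 882

Derivation:
Txn 1: debit+=154
Txn 2: debit+=19
Txn 3: debit+=24
Txn 4: debit+=420
Txn 5: debit+=265
Total debits = 882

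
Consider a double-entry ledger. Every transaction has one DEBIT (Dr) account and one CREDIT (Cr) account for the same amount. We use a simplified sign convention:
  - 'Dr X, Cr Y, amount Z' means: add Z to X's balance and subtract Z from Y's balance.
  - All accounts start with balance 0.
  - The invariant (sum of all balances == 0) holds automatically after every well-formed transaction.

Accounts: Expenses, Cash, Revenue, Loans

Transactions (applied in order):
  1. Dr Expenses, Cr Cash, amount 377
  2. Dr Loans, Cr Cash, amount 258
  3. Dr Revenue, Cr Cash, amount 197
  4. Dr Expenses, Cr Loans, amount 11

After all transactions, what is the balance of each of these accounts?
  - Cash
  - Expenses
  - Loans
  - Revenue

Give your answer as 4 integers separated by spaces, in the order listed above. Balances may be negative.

Answer: -832 388 247 197

Derivation:
After txn 1 (Dr Expenses, Cr Cash, amount 377): Cash=-377 Expenses=377
After txn 2 (Dr Loans, Cr Cash, amount 258): Cash=-635 Expenses=377 Loans=258
After txn 3 (Dr Revenue, Cr Cash, amount 197): Cash=-832 Expenses=377 Loans=258 Revenue=197
After txn 4 (Dr Expenses, Cr Loans, amount 11): Cash=-832 Expenses=388 Loans=247 Revenue=197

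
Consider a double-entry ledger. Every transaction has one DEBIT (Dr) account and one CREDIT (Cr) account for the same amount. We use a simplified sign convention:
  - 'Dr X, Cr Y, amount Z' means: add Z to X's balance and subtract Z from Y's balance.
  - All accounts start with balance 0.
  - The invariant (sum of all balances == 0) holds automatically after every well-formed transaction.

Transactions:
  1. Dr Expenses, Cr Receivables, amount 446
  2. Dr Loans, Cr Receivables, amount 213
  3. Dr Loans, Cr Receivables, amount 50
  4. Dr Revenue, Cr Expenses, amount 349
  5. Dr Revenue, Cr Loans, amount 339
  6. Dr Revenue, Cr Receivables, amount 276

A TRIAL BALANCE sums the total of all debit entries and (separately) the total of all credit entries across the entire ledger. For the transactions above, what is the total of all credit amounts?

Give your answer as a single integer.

Answer: 1673

Derivation:
Txn 1: credit+=446
Txn 2: credit+=213
Txn 3: credit+=50
Txn 4: credit+=349
Txn 5: credit+=339
Txn 6: credit+=276
Total credits = 1673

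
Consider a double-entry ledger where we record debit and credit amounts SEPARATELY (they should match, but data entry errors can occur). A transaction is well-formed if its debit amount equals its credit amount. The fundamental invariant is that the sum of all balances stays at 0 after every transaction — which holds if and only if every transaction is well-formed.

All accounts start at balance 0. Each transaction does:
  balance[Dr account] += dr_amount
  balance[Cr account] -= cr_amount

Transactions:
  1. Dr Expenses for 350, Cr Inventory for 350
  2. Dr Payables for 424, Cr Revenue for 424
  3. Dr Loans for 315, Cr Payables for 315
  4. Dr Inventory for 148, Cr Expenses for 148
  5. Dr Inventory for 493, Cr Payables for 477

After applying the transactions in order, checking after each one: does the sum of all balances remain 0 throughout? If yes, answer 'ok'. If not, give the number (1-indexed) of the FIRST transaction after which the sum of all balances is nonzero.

Answer: 5

Derivation:
After txn 1: dr=350 cr=350 sum_balances=0
After txn 2: dr=424 cr=424 sum_balances=0
After txn 3: dr=315 cr=315 sum_balances=0
After txn 4: dr=148 cr=148 sum_balances=0
After txn 5: dr=493 cr=477 sum_balances=16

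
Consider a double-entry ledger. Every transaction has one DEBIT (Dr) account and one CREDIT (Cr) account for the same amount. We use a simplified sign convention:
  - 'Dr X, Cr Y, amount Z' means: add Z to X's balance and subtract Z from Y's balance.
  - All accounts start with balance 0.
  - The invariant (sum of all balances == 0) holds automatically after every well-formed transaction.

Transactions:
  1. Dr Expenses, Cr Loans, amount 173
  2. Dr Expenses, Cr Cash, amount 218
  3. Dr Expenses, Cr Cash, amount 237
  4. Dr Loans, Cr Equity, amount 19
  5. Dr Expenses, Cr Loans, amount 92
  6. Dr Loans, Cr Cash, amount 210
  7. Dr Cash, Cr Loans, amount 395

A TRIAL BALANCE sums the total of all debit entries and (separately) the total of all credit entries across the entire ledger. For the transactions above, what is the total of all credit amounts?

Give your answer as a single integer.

Answer: 1344

Derivation:
Txn 1: credit+=173
Txn 2: credit+=218
Txn 3: credit+=237
Txn 4: credit+=19
Txn 5: credit+=92
Txn 6: credit+=210
Txn 7: credit+=395
Total credits = 1344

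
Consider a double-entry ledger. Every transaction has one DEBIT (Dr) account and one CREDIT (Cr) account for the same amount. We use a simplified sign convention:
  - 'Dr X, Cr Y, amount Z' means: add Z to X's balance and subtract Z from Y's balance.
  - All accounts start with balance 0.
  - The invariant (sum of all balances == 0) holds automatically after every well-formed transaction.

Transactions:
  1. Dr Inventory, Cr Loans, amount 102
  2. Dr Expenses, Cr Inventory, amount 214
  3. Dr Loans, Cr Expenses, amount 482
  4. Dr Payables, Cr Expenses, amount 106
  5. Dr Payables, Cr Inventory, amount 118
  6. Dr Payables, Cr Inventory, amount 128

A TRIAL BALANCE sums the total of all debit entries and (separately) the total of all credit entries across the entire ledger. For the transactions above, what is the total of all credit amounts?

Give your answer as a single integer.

Answer: 1150

Derivation:
Txn 1: credit+=102
Txn 2: credit+=214
Txn 3: credit+=482
Txn 4: credit+=106
Txn 5: credit+=118
Txn 6: credit+=128
Total credits = 1150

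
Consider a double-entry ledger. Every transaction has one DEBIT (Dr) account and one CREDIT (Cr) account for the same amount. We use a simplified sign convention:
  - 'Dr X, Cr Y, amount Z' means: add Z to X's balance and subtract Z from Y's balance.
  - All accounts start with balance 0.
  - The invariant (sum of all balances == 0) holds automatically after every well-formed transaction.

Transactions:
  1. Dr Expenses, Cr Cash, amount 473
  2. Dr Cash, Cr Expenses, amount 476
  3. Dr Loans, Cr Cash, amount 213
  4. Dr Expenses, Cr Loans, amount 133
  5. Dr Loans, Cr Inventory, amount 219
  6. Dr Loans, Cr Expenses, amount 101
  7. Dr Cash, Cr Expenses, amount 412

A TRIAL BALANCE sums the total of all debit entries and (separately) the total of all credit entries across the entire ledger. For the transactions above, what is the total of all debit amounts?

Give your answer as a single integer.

Txn 1: debit+=473
Txn 2: debit+=476
Txn 3: debit+=213
Txn 4: debit+=133
Txn 5: debit+=219
Txn 6: debit+=101
Txn 7: debit+=412
Total debits = 2027

Answer: 2027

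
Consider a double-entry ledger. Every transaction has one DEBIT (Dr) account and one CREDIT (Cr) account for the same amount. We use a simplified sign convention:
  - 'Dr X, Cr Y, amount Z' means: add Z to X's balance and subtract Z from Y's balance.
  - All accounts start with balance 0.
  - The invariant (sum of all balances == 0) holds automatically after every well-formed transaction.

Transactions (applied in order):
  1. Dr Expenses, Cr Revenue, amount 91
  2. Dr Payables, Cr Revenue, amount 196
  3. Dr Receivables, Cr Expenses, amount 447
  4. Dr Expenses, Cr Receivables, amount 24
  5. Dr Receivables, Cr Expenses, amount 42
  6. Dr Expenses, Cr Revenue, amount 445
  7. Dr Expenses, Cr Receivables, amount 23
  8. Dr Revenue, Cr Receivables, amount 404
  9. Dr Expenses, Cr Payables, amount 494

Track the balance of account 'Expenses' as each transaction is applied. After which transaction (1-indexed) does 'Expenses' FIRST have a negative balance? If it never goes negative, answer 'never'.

Answer: 3

Derivation:
After txn 1: Expenses=91
After txn 2: Expenses=91
After txn 3: Expenses=-356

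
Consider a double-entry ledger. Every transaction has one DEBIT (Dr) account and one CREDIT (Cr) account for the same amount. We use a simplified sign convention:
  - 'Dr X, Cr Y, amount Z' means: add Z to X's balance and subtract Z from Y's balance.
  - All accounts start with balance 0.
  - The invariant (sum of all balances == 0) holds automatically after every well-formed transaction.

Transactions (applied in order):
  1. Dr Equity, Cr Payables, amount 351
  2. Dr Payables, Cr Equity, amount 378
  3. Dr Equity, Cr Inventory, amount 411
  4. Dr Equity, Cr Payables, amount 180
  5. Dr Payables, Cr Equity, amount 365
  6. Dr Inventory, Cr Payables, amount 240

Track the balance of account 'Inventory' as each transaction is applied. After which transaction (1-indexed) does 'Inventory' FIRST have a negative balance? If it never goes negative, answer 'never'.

After txn 1: Inventory=0
After txn 2: Inventory=0
After txn 3: Inventory=-411

Answer: 3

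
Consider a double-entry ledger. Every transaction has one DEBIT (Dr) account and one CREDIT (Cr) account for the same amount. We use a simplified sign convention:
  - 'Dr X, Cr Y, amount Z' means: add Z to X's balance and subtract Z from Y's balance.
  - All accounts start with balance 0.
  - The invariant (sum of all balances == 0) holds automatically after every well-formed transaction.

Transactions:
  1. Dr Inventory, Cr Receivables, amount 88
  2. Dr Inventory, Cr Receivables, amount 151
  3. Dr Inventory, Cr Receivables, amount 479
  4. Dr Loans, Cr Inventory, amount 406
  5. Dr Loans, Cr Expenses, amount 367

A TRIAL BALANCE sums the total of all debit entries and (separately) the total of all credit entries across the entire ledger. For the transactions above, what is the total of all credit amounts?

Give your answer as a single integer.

Txn 1: credit+=88
Txn 2: credit+=151
Txn 3: credit+=479
Txn 4: credit+=406
Txn 5: credit+=367
Total credits = 1491

Answer: 1491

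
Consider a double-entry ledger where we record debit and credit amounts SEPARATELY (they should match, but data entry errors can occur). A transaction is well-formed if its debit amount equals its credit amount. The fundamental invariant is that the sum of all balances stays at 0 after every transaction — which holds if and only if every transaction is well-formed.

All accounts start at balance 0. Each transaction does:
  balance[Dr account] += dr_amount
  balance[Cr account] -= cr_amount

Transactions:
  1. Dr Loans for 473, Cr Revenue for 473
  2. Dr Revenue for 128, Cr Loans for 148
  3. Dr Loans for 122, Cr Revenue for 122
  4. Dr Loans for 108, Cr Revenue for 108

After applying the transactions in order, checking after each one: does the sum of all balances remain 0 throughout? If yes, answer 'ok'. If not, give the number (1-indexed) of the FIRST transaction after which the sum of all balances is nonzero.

After txn 1: dr=473 cr=473 sum_balances=0
After txn 2: dr=128 cr=148 sum_balances=-20
After txn 3: dr=122 cr=122 sum_balances=-20
After txn 4: dr=108 cr=108 sum_balances=-20

Answer: 2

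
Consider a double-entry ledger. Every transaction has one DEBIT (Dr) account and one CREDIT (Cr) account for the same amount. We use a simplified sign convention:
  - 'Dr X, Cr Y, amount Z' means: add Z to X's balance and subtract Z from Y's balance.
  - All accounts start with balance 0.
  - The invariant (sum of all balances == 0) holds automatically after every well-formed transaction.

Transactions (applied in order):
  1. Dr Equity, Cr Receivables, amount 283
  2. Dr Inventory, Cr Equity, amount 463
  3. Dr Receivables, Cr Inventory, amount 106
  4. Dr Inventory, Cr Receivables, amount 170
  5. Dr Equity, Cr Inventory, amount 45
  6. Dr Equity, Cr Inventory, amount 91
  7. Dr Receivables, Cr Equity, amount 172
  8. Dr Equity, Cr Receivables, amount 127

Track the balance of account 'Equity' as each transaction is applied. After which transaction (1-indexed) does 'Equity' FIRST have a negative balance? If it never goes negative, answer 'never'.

After txn 1: Equity=283
After txn 2: Equity=-180

Answer: 2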